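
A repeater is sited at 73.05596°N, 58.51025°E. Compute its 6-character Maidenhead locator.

Offset from 180°W / 90°S: lon 238.5102°, lat 163.0560°.
Field: lon ⌊238.5102/20⌋ = 11 → L; lat ⌊163.0560/10⌋ = 16 → Q.
Square: lon ⌊18.5102/2⌋ = 9; lat ⌊3.0560/1⌋ = 3.
Subsquare: lon ⌊0.5102/0.0833333⌋ = 6 → g; lat ⌊0.0560/0.0416667⌋ = 1 → b.

LQ93gb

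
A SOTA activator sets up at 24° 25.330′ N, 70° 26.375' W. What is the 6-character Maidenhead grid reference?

FL44sk

Shift to the Maidenhead origin (180°W, 90°S): lon 109.5604, lat 114.4222.
Field: 109.5604/20 → 5 → F, 114.4222/10 → 11 → L; chars FL.
Square: 9.5604/2 → 4, 4.4222/1 → 4; chars 44.
Subsquare: 1.5604/0.0833333 → 18 → s, 0.4222/0.0416667 → 10 → k; chars sk.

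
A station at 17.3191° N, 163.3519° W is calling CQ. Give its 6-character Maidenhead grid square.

Add 180° to longitude and 90° to latitude: 16.6481, 107.3191.
Field: 16.6481/20 → 0 → A, 107.3191/10 → 10 → K; chars AK.
Square: 16.6481/2 → 8, 7.3191/1 → 7; chars 87.
Subsquare: 0.6481/0.0833333 → 7 → h, 0.3191/0.0416667 → 7 → h; chars hh.

AK87hh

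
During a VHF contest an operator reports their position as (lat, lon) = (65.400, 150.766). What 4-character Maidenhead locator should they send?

QP55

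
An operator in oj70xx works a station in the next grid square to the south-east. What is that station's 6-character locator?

Longitude subsquare x = 23; +1 → 24, wraps to 0 = a, carry into square.
Longitude square 7; +1 → 8.
Latitude subsquare x = 23; −1 → 22 = w.

OJ80aw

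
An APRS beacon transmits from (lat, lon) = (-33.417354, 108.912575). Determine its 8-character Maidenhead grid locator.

OF46kn99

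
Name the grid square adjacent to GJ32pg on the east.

Longitude subsquare p = 15; +1 → 16 = q.
The latitude characters are unchanged.

GJ32qg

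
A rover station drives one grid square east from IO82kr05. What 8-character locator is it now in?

IO82kr15

Longitude extended square 0; +1 → 1.
The latitude characters are unchanged.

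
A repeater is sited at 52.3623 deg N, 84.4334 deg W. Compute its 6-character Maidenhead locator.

EO72si

Add 180° to longitude and 90° to latitude: 95.5666, 142.3623.
Field: lon ⌊95.5666/20⌋ = 4 → E; lat ⌊142.3623/10⌋ = 14 → O.
Square: lon ⌊15.5666/2⌋ = 7; lat ⌊2.3623/1⌋ = 2.
Subsquare: lon ⌊1.5666/0.0833333⌋ = 18 → s; lat ⌊0.3623/0.0416667⌋ = 8 → i.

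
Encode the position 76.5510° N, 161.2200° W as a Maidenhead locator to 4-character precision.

AQ96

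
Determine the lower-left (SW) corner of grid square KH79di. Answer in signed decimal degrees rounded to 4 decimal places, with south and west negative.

-10.6667, 34.2500

Field K=10, H=7: +10·20° lon, +7·10° lat → SW at lon 20°, lat -20°.
Square 7, 9: +7·2° lon, +9·1° lat → SW at lon 34°, lat -11°.
Subsquare d=3, i=8: +3·0.0833333° lon, +8·0.0416667° lat → SW at lon 34.25°, lat -10.6667°.
latitude -10.6667, longitude 34.2500.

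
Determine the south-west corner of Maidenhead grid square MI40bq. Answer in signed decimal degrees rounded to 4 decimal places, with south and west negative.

Field M=12, I=8: +12·20° lon, +8·10° lat → SW at lon 60°, lat -10°.
Square 4, 0: +4·2° lon, +0·1° lat → SW at lon 68°, lat -10°.
Subsquare b=1, q=16: +1·0.0833333° lon, +16·0.0416667° lat → SW at lon 68.0833°, lat -9.33333°.
latitude -9.3333, longitude 68.0833.

-9.3333, 68.0833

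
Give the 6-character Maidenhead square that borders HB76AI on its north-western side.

Longitude subsquare a = 0; −1 → -1, wraps to 23 = x, carry into square.
Longitude square 7; −1 → 6.
Latitude subsquare i = 8; +1 → 9 = j.

HB66xj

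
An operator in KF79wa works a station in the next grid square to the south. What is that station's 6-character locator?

KF78wx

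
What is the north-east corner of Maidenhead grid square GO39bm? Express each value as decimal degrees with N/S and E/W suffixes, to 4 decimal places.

59.5417° N, 53.8333° W

Field G=6, O=14: +6·20° lon, +14·10° lat → SW at lon -60°, lat 50°.
Square 3, 9: +3·2° lon, +9·1° lat → SW at lon -54°, lat 59°.
Subsquare b=1, m=12: +1·0.0833333° lon, +12·0.0416667° lat → SW at lon -53.9167°, lat 59.5°.
Cell spans 0.0833333° lon × 0.0416667° lat. NE corner is SW corner plus one full cell.
latitude 59.5417° N, longitude 53.8333° W.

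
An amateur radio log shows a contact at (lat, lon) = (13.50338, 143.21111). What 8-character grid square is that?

QK13om50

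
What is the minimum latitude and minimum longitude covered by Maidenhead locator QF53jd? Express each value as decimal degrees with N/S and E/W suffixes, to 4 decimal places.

36.8750° S, 150.7500° E

Field Q=16, F=5: +16·20° lon, +5·10° lat → SW at lon 140°, lat -40°.
Square 5, 3: +5·2° lon, +3·1° lat → SW at lon 150°, lat -37°.
Subsquare j=9, d=3: +9·0.0833333° lon, +3·0.0416667° lat → SW at lon 150.75°, lat -36.875°.
latitude 36.8750° S, longitude 150.7500° E.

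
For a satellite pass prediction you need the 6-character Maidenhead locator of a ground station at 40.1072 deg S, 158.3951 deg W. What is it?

BE09tv

Shift to the Maidenhead origin (180°W, 90°S): lon 21.6049, lat 49.8928.
Field: lon ⌊21.6049/20⌋ = 1 → B; lat ⌊49.8928/10⌋ = 4 → E.
Square: lon ⌊1.6049/2⌋ = 0; lat ⌊9.8928/1⌋ = 9.
Subsquare: lon ⌊1.6049/0.0833333⌋ = 19 → t; lat ⌊0.8928/0.0416667⌋ = 21 → v.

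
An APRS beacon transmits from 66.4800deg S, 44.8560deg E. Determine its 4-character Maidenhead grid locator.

Offset from 180°W / 90°S: lon 224.86°, lat 23.52°.
Field (20°×10°, letters A–R): lon ⌊224.86/20⌋ = 11 → L; lat ⌊23.52/10⌋ = 2 → C.
Square (2°×1°, digits 0–9): lon ⌊4.86/2⌋ = 2; lat ⌊3.52/1⌋ = 3.

LC23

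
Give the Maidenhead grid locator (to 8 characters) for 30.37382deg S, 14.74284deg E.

JF79ip90

Shift to the Maidenhead origin (180°W, 90°S): lon 194.74284, lat 59.62618.
Field: lon ⌊194.74284/20⌋ = 9 → J; lat ⌊59.62618/10⌋ = 5 → F.
Square: lon ⌊14.74284/2⌋ = 7; lat ⌊9.62618/1⌋ = 9.
Subsquare: lon ⌊0.74284/0.0833333⌋ = 8 → i; lat ⌊0.62618/0.0416667⌋ = 15 → p.
Extended square: lon ⌊0.07617/0.00833333⌋ = 9; lat ⌊0.00118/0.00416667⌋ = 0.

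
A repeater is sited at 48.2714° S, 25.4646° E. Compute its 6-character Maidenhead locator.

Add 180° to longitude and 90° to latitude: 205.4646, 41.7286.
Field: lon ⌊205.4646/20⌋ = 10 → K; lat ⌊41.7286/10⌋ = 4 → E.
Square: lon ⌊5.4646/2⌋ = 2; lat ⌊1.7286/1⌋ = 1.
Subsquare: lon ⌊1.4646/0.0833333⌋ = 17 → r; lat ⌊0.7286/0.0416667⌋ = 17 → r.

KE21rr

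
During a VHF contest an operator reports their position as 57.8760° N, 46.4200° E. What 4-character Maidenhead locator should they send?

LO37

Shift to the Maidenhead origin (180°W, 90°S): lon 226.42, lat 147.88.
Field (20°×10°, letters A–R): lon ⌊226.42/20⌋ = 11 → L; lat ⌊147.88/10⌋ = 14 → O.
Square (2°×1°, digits 0–9): lon ⌊6.42/2⌋ = 3; lat ⌊7.88/1⌋ = 7.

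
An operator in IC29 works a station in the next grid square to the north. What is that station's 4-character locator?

Latitude square 9; +1 → 10, wraps to 0, carry into field.
Latitude field C = 2; +1 → 3 = D.
The longitude characters are unchanged.

ID20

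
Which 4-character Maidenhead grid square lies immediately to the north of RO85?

Latitude square 5; +1 → 6.
The longitude characters are unchanged.

RO86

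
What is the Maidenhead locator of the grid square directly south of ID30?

IC39

Latitude square 0; −1 → -1, wraps to 9, carry into field.
Latitude field D = 3; −1 → 2 = C.
The longitude characters are unchanged.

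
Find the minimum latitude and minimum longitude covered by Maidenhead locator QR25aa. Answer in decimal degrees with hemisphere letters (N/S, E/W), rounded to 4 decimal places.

85.0000° N, 144.0000° E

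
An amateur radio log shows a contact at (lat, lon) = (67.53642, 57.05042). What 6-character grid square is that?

LP87mm

Shift to the Maidenhead origin (180°W, 90°S): lon 237.0504, lat 157.5364.
Field: 237.0504/20 → 11 → L, 157.5364/10 → 15 → P; chars LP.
Square: 17.0504/2 → 8, 7.5364/1 → 7; chars 87.
Subsquare: 1.0504/0.0833333 → 12 → m, 0.5364/0.0416667 → 12 → m; chars mm.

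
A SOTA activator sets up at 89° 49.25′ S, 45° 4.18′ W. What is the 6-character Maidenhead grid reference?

Shift to the Maidenhead origin (180°W, 90°S): lon 134.9303, lat 0.1792.
Field: lon ⌊134.9303/20⌋ = 6 → G; lat ⌊0.1792/10⌋ = 0 → A.
Square: lon ⌊14.9303/2⌋ = 7; lat ⌊0.1792/1⌋ = 0.
Subsquare: lon ⌊0.9303/0.0833333⌋ = 11 → l; lat ⌊0.1792/0.0416667⌋ = 4 → e.

GA70le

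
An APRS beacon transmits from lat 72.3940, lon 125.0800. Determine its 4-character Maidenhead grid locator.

PQ22

Shift to the Maidenhead origin (180°W, 90°S): lon 305.08, lat 162.39.
Field: 305.08/20 → 15 → P, 162.39/10 → 16 → Q; chars PQ.
Square: 5.08/2 → 2, 2.39/1 → 2; chars 22.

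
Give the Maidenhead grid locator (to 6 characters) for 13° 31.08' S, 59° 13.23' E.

LH96ol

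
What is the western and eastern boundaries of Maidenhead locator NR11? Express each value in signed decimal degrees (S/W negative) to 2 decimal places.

82.00, 84.00

Field N=13, R=17: +13·20° lon, +17·10° lat → SW at lon 80°, lat 80°.
Square 1, 1: +1·2° lon, +1·1° lat → SW at lon 82°, lat 81°.
Cell spans 2° lon × 1° lat.
west 82.00, east 84.00.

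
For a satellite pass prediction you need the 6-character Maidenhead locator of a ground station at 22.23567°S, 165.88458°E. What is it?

Add 180° to longitude and 90° to latitude: 345.8846, 67.7643.
Field: 345.8846/20 → 17 → R, 67.7643/10 → 6 → G; chars RG.
Square: 5.8846/2 → 2, 7.7643/1 → 7; chars 27.
Subsquare: 1.8846/0.0833333 → 22 → w, 0.7643/0.0416667 → 18 → s; chars ws.

RG27ws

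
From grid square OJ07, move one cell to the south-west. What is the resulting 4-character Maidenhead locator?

Longitude square 0; −1 → -1, wraps to 9, carry into field.
Longitude field O = 14; −1 → 13 = N.
Latitude square 7; −1 → 6.

NJ96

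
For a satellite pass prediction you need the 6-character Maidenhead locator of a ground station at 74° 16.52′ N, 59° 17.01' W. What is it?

Offset from 180°W / 90°S: lon 120.7165°, lat 164.2753°.
Field: 120.7165/20 → 6 → G, 164.2753/10 → 16 → Q; chars GQ.
Square: 0.7165/2 → 0, 4.2753/1 → 4; chars 04.
Subsquare: 0.7165/0.0833333 → 8 → i, 0.2753/0.0416667 → 6 → g; chars ig.

GQ04ig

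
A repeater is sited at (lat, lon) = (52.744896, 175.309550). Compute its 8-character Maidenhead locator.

RO72pr78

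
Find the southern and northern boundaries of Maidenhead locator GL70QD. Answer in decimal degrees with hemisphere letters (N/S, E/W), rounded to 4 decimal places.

20.1250° N, 20.1667° N

Field G=6, L=11: +6·20° lon, +11·10° lat → SW at lon -60°, lat 20°.
Square 7, 0: +7·2° lon, +0·1° lat → SW at lon -46°, lat 20°.
Subsquare q=16, d=3: +16·0.0833333° lon, +3·0.0416667° lat → SW at lon -44.6667°, lat 20.125°.
Cell spans 0.0833333° lon × 0.0416667° lat.
south 20.1250° N, north 20.1667° N.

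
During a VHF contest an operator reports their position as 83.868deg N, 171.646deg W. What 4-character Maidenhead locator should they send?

AR43

Add 180° to longitude and 90° to latitude: 8.35, 173.87.
Field: lon ⌊8.35/20⌋ = 0 → A; lat ⌊173.87/10⌋ = 17 → R.
Square: lon ⌊8.35/2⌋ = 4; lat ⌊3.87/1⌋ = 3.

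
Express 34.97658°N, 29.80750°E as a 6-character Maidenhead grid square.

KM44vx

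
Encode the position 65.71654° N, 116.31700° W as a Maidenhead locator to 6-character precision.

DP15ur

Add 180° to longitude and 90° to latitude: 63.6830, 155.7165.
Field: 63.6830/20 → 3 → D, 155.7165/10 → 15 → P; chars DP.
Square: 3.6830/2 → 1, 5.7165/1 → 5; chars 15.
Subsquare: 1.6830/0.0833333 → 20 → u, 0.7165/0.0416667 → 17 → r; chars ur.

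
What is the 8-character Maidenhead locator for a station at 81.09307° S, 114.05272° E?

Add 180° to longitude and 90° to latitude: 294.05272, 8.90693.
Field: lon ⌊294.05272/20⌋ = 14 → O; lat ⌊8.90693/10⌋ = 0 → A.
Square: lon ⌊14.05272/2⌋ = 7; lat ⌊8.90693/1⌋ = 8.
Subsquare: lon ⌊0.05272/0.0833333⌋ = 0 → a; lat ⌊0.90693/0.0416667⌋ = 21 → v.
Extended square: lon ⌊0.05272/0.00833333⌋ = 6; lat ⌊0.03193/0.00416667⌋ = 7.

OA78av67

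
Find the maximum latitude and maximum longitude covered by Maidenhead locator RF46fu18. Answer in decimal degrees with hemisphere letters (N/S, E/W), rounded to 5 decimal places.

33.12917° S, 168.43333° E

Field R=17, F=5: +17·20° lon, +5·10° lat → SW at lon 160°, lat -40°.
Square 4, 6: +4·2° lon, +6·1° lat → SW at lon 168°, lat -34°.
Subsquare f=5, u=20: +5·0.0833333° lon, +20·0.0416667° lat → SW at lon 168.417°, lat -33.1667°.
Extended square 1, 8: +1·0.00833333° lon, +8·0.00416667° lat → SW at lon 168.425°, lat -33.1333°.
Cell spans 0.00833333° lon × 0.00416667° lat. NE corner is SW corner plus one full cell.
latitude 33.12917° S, longitude 168.43333° E.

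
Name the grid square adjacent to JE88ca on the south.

Latitude subsquare a = 0; −1 → -1, wraps to 23 = x, carry into square.
Latitude square 8; −1 → 7.
The longitude characters are unchanged.

JE87cx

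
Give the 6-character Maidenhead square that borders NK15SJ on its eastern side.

Longitude subsquare s = 18; +1 → 19 = t.
The latitude characters are unchanged.

NK15tj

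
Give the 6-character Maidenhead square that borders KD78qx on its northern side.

KD79qa

Latitude subsquare x = 23; +1 → 24, wraps to 0 = a, carry into square.
Latitude square 8; +1 → 9.
The longitude characters are unchanged.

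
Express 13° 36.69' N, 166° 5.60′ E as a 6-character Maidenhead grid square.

RK33bo

Offset from 180°W / 90°S: lon 346.0933°, lat 103.6115°.
Field (20°×10°, letters A–R): 346.0933/20 → 17 → R, 103.6115/10 → 10 → K; chars RK.
Square (2°×1°, digits 0–9): 6.0933/2 → 3, 3.6115/1 → 3; chars 33.
Subsquare (5′×2.5′, letters a–x): 0.0933/0.0833333 → 1 → b, 0.6115/0.0416667 → 14 → o; chars bo.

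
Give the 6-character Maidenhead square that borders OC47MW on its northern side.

Latitude subsquare w = 22; +1 → 23 = x.
The longitude characters are unchanged.

OC47mx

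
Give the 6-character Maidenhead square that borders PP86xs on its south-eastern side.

Longitude subsquare x = 23; +1 → 24, wraps to 0 = a, carry into square.
Longitude square 8; +1 → 9.
Latitude subsquare s = 18; −1 → 17 = r.

PP96ar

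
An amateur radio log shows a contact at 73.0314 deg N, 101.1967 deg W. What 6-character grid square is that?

DQ93ja

Shift to the Maidenhead origin (180°W, 90°S): lon 78.8033, lat 163.0314.
Field: lon ⌊78.8033/20⌋ = 3 → D; lat ⌊163.0314/10⌋ = 16 → Q.
Square: lon ⌊18.8033/2⌋ = 9; lat ⌊3.0314/1⌋ = 3.
Subsquare: lon ⌊0.8033/0.0833333⌋ = 9 → j; lat ⌊0.0314/0.0416667⌋ = 0 → a.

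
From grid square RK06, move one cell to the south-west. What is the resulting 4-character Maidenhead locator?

QK95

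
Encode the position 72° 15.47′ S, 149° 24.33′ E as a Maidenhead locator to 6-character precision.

Add 180° to longitude and 90° to latitude: 329.4055, 17.7422.
Field: 329.4055/20 → 16 → Q, 17.7422/10 → 1 → B; chars QB.
Square: 9.4055/2 → 4, 7.7422/1 → 7; chars 47.
Subsquare: 1.4055/0.0833333 → 16 → q, 0.7422/0.0416667 → 17 → r; chars qr.

QB47qr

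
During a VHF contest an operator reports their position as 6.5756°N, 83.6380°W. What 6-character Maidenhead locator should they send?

Shift to the Maidenhead origin (180°W, 90°S): lon 96.3620, lat 96.5756.
Field: 96.3620/20 → 4 → E, 96.5756/10 → 9 → J; chars EJ.
Square: 16.3620/2 → 8, 6.5756/1 → 6; chars 86.
Subsquare: 0.3620/0.0833333 → 4 → e, 0.5756/0.0416667 → 13 → n; chars en.

EJ86en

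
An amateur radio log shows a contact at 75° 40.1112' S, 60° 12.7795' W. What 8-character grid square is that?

Add 180° to longitude and 90° to latitude: 119.78701, 14.33148.
Field: lon ⌊119.78701/20⌋ = 5 → F; lat ⌊14.33148/10⌋ = 1 → B.
Square: lon ⌊19.78701/2⌋ = 9; lat ⌊4.33148/1⌋ = 4.
Subsquare: lon ⌊1.78701/0.0833333⌋ = 21 → v; lat ⌊0.33148/0.0416667⌋ = 7 → h.
Extended square: lon ⌊0.03701/0.00833333⌋ = 4; lat ⌊0.03981/0.00416667⌋ = 9.

FB94vh49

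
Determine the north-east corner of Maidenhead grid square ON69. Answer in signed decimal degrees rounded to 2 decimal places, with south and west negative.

50.00, 114.00

Field O=14, N=13: +14·20° lon, +13·10° lat → SW at lon 100°, lat 40°.
Square 6, 9: +6·2° lon, +9·1° lat → SW at lon 112°, lat 49°.
Cell spans 2° lon × 1° lat. NE corner is SW corner plus one full cell.
latitude 50.00, longitude 114.00.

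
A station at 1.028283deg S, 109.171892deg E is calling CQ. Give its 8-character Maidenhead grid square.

OI48ox03

Add 180° to longitude and 90° to latitude: 289.17189, 88.97172.
Field (20°×10°, letters A–R): 289.17189/20 → 14 → O, 88.97172/10 → 8 → I; chars OI.
Square (2°×1°, digits 0–9): 9.17189/2 → 4, 8.97172/1 → 8; chars 48.
Subsquare (5′×2.5′, letters a–x): 1.17189/0.0833333 → 14 → o, 0.97172/0.0416667 → 23 → x; chars ox.
Extended square (30″×15″, digits 0–9): 0.00523/0.00833333 → 0, 0.01338/0.00416667 → 3; chars 03.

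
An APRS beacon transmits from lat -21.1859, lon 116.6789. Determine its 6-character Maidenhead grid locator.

OG88it

Shift to the Maidenhead origin (180°W, 90°S): lon 296.6789, lat 68.8141.
Field: lon ⌊296.6789/20⌋ = 14 → O; lat ⌊68.8141/10⌋ = 6 → G.
Square: lon ⌊16.6789/2⌋ = 8; lat ⌊8.8141/1⌋ = 8.
Subsquare: lon ⌊0.6789/0.0833333⌋ = 8 → i; lat ⌊0.8141/0.0416667⌋ = 19 → t.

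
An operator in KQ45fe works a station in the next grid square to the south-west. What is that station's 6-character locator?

Longitude subsquare f = 5; −1 → 4 = e.
Latitude subsquare e = 4; −1 → 3 = d.

KQ45ed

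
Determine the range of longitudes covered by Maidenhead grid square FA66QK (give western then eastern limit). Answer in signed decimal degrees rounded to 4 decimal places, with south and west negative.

-66.6667, -66.5833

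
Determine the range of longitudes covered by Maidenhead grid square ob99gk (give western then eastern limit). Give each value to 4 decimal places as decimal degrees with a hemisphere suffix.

118.5000° E, 118.5833° E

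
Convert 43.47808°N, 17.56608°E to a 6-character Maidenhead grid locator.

JN83sl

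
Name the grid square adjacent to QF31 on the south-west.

QF20

Longitude square 3; −1 → 2.
Latitude square 1; −1 → 0.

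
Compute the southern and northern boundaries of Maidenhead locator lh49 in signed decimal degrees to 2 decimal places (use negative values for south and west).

Field L=11, H=7: +11·20° lon, +7·10° lat → SW at lon 40°, lat -20°.
Square 4, 9: +4·2° lon, +9·1° lat → SW at lon 48°, lat -11°.
Cell spans 2° lon × 1° lat.
south -11.00, north -10.00.

-11.00, -10.00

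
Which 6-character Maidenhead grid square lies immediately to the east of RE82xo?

RE92ao

Longitude subsquare x = 23; +1 → 24, wraps to 0 = a, carry into square.
Longitude square 8; +1 → 9.
The latitude characters are unchanged.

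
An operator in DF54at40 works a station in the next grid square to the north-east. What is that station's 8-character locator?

DF54at51

Longitude extended square 4; +1 → 5.
Latitude extended square 0; +1 → 1.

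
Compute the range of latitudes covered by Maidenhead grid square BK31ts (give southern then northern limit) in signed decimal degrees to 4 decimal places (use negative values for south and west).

11.7500, 11.7917

Field B=1, K=10: +1·20° lon, +10·10° lat → SW at lon -160°, lat 10°.
Square 3, 1: +3·2° lon, +1·1° lat → SW at lon -154°, lat 11°.
Subsquare t=19, s=18: +19·0.0833333° lon, +18·0.0416667° lat → SW at lon -152.417°, lat 11.75°.
Cell spans 0.0833333° lon × 0.0416667° lat.
south 11.7500, north 11.7917.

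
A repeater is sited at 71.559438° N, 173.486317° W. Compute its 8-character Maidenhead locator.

AQ31gn14

Shift to the Maidenhead origin (180°W, 90°S): lon 6.51368, lat 161.55944.
Field: 6.51368/20 → 0 → A, 161.55944/10 → 16 → Q; chars AQ.
Square: 6.51368/2 → 3, 1.55944/1 → 1; chars 31.
Subsquare: 0.51368/0.0833333 → 6 → g, 0.55944/0.0416667 → 13 → n; chars gn.
Extended square: 0.01368/0.00833333 → 1, 0.01777/0.00416667 → 4; chars 14.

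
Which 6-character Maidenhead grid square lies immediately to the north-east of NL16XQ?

NL26ar

Longitude subsquare x = 23; +1 → 24, wraps to 0 = a, carry into square.
Longitude square 1; +1 → 2.
Latitude subsquare q = 16; +1 → 17 = r.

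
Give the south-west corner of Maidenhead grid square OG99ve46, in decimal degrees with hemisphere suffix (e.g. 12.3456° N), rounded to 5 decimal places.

20.80833° S, 119.78333° E

Field O=14, G=6: +14·20° lon, +6·10° lat → SW at lon 100°, lat -30°.
Square 9, 9: +9·2° lon, +9·1° lat → SW at lon 118°, lat -21°.
Subsquare v=21, e=4: +21·0.0833333° lon, +4·0.0416667° lat → SW at lon 119.75°, lat -20.8333°.
Extended square 4, 6: +4·0.00833333° lon, +6·0.00416667° lat → SW at lon 119.783°, lat -20.8083°.
latitude 20.80833° S, longitude 119.78333° E.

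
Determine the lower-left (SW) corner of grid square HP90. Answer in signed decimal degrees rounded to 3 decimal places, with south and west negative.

60.000, -22.000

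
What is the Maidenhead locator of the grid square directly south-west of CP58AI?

Longitude subsquare a = 0; −1 → -1, wraps to 23 = x, carry into square.
Longitude square 5; −1 → 4.
Latitude subsquare i = 8; −1 → 7 = h.

CP48xh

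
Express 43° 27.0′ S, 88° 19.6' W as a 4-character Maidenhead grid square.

Offset from 180°W / 90°S: lon 91.67°, lat 46.55°.
Field (20°×10°, letters A–R): lon ⌊91.67/20⌋ = 4 → E; lat ⌊46.55/10⌋ = 4 → E.
Square (2°×1°, digits 0–9): lon ⌊11.67/2⌋ = 5; lat ⌊6.55/1⌋ = 6.

EE56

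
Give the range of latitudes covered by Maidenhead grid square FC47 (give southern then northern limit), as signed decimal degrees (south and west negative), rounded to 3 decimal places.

-63.000, -62.000

Field F=5, C=2: +5·20° lon, +2·10° lat → SW at lon -80°, lat -70°.
Square 4, 7: +4·2° lon, +7·1° lat → SW at lon -72°, lat -63°.
Cell spans 2° lon × 1° lat.
south -63.000, north -62.000.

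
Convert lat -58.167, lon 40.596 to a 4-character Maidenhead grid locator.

LD01

Shift to the Maidenhead origin (180°W, 90°S): lon 220.60, lat 31.83.
Field (20°×10°, letters A–R): lon ⌊220.60/20⌋ = 11 → L; lat ⌊31.83/10⌋ = 3 → D.
Square (2°×1°, digits 0–9): lon ⌊0.60/2⌋ = 0; lat ⌊1.83/1⌋ = 1.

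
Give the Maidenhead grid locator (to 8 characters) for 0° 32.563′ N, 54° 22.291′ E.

Add 180° to longitude and 90° to latitude: 234.37152, 90.54272.
Field: lon ⌊234.37152/20⌋ = 11 → L; lat ⌊90.54272/10⌋ = 9 → J.
Square: lon ⌊14.37152/2⌋ = 7; lat ⌊0.54272/1⌋ = 0.
Subsquare: lon ⌊0.37152/0.0833333⌋ = 4 → e; lat ⌊0.54272/0.0416667⌋ = 13 → n.
Extended square: lon ⌊0.03818/0.00833333⌋ = 4; lat ⌊0.00105/0.00416667⌋ = 0.

LJ70en40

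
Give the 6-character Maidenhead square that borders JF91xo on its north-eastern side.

Longitude subsquare x = 23; +1 → 24, wraps to 0 = a, carry into square.
Longitude square 9; +1 → 10, wraps to 0, carry into field.
Longitude field J = 9; +1 → 10 = K.
Latitude subsquare o = 14; +1 → 15 = p.

KF01ap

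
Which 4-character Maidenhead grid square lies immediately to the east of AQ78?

AQ88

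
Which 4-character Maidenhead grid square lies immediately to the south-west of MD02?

LD91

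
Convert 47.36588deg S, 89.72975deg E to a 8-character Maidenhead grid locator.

NE42up72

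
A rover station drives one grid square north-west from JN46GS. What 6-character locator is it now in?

JN46ft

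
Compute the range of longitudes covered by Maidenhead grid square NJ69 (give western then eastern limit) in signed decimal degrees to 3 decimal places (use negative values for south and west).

92.000, 94.000

Field N=13, J=9: +13·20° lon, +9·10° lat → SW at lon 80°, lat 0°.
Square 6, 9: +6·2° lon, +9·1° lat → SW at lon 92°, lat 9°.
Cell spans 2° lon × 1° lat.
west 92.000, east 94.000.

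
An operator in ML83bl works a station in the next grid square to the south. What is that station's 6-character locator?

ML83bk

Latitude subsquare l = 11; −1 → 10 = k.
The longitude characters are unchanged.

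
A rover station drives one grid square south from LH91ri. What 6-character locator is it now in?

Latitude subsquare i = 8; −1 → 7 = h.
The longitude characters are unchanged.

LH91rh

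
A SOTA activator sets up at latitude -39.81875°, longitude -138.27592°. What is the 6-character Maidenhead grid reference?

CF00ue

Offset from 180°W / 90°S: lon 41.7241°, lat 50.1812°.
Field: 41.7241/20 → 2 → C, 50.1812/10 → 5 → F; chars CF.
Square: 1.7241/2 → 0, 0.1812/1 → 0; chars 00.
Subsquare: 1.7241/0.0833333 → 20 → u, 0.1812/0.0416667 → 4 → e; chars ue.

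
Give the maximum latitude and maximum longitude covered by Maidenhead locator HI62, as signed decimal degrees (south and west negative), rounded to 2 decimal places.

-7.00, -26.00

Field H=7, I=8: +7·20° lon, +8·10° lat → SW at lon -40°, lat -10°.
Square 6, 2: +6·2° lon, +2·1° lat → SW at lon -28°, lat -8°.
Cell spans 2° lon × 1° lat. NE corner is SW corner plus one full cell.
latitude -7.00, longitude -26.00.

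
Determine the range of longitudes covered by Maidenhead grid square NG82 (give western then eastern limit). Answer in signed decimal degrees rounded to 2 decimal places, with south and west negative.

96.00, 98.00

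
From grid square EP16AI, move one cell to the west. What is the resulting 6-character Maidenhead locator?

EP06xi

Longitude subsquare a = 0; −1 → -1, wraps to 23 = x, carry into square.
Longitude square 1; −1 → 0.
The latitude characters are unchanged.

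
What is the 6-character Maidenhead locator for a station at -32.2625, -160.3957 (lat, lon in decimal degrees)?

AF97tr

Add 180° to longitude and 90° to latitude: 19.6043, 57.7375.
Field: 19.6043/20 → 0 → A, 57.7375/10 → 5 → F; chars AF.
Square: 19.6043/2 → 9, 7.7375/1 → 7; chars 97.
Subsquare: 1.6043/0.0833333 → 19 → t, 0.7375/0.0416667 → 17 → r; chars tr.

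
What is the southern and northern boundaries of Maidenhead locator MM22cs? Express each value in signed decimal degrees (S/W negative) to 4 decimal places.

Field M=12, M=12: +12·20° lon, +12·10° lat → SW at lon 60°, lat 30°.
Square 2, 2: +2·2° lon, +2·1° lat → SW at lon 64°, lat 32°.
Subsquare c=2, s=18: +2·0.0833333° lon, +18·0.0416667° lat → SW at lon 64.1667°, lat 32.75°.
Cell spans 0.0833333° lon × 0.0416667° lat.
south 32.7500, north 32.7917.

32.7500, 32.7917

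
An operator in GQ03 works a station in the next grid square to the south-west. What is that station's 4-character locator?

FQ92

Longitude square 0; −1 → -1, wraps to 9, carry into field.
Longitude field G = 6; −1 → 5 = F.
Latitude square 3; −1 → 2.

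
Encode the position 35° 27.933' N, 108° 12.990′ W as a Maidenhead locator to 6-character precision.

DM55vl

Offset from 180°W / 90°S: lon 71.7835°, lat 125.4656°.
Field: 71.7835/20 → 3 → D, 125.4656/10 → 12 → M; chars DM.
Square: 11.7835/2 → 5, 5.4656/1 → 5; chars 55.
Subsquare: 1.7835/0.0833333 → 21 → v, 0.4656/0.0416667 → 11 → l; chars vl.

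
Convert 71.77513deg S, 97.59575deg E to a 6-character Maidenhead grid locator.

Offset from 180°W / 90°S: lon 277.5958°, lat 18.2249°.
Field: lon ⌊277.5958/20⌋ = 13 → N; lat ⌊18.2249/10⌋ = 1 → B.
Square: lon ⌊17.5958/2⌋ = 8; lat ⌊8.2249/1⌋ = 8.
Subsquare: lon ⌊1.5958/0.0833333⌋ = 19 → t; lat ⌊0.2249/0.0416667⌋ = 5 → f.

NB88tf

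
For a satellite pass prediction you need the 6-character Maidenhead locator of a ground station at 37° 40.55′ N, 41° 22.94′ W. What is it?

GM97hq

Offset from 180°W / 90°S: lon 138.6177°, lat 127.6758°.
Field (20°×10°, letters A–R): lon ⌊138.6177/20⌋ = 6 → G; lat ⌊127.6758/10⌋ = 12 → M.
Square (2°×1°, digits 0–9): lon ⌊18.6177/2⌋ = 9; lat ⌊7.6758/1⌋ = 7.
Subsquare (5′×2.5′, letters a–x): lon ⌊0.6177/0.0833333⌋ = 7 → h; lat ⌊0.6758/0.0416667⌋ = 16 → q.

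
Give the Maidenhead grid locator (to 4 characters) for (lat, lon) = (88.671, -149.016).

BR58

Add 180° to longitude and 90° to latitude: 30.98, 178.67.
Field: lon ⌊30.98/20⌋ = 1 → B; lat ⌊178.67/10⌋ = 17 → R.
Square: lon ⌊10.98/2⌋ = 5; lat ⌊8.67/1⌋ = 8.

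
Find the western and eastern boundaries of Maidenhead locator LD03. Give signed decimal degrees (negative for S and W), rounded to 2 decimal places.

40.00, 42.00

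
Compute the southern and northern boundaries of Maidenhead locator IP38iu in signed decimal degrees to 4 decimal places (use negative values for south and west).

68.8333, 68.8750

Field I=8, P=15: +8·20° lon, +15·10° lat → SW at lon -20°, lat 60°.
Square 3, 8: +3·2° lon, +8·1° lat → SW at lon -14°, lat 68°.
Subsquare i=8, u=20: +8·0.0833333° lon, +20·0.0416667° lat → SW at lon -13.3333°, lat 68.8333°.
Cell spans 0.0833333° lon × 0.0416667° lat.
south 68.8333, north 68.8750.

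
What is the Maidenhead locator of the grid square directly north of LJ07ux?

LJ08ua

Latitude subsquare x = 23; +1 → 24, wraps to 0 = a, carry into square.
Latitude square 7; +1 → 8.
The longitude characters are unchanged.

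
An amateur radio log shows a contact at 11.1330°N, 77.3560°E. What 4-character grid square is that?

MK81

Add 180° to longitude and 90° to latitude: 257.36, 101.13.
Field: 257.36/20 → 12 → M, 101.13/10 → 10 → K; chars MK.
Square: 17.36/2 → 8, 1.13/1 → 1; chars 81.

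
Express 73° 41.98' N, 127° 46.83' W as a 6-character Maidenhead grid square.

CQ63cq

Offset from 180°W / 90°S: lon 52.2195°, lat 163.6997°.
Field: lon ⌊52.2195/20⌋ = 2 → C; lat ⌊163.6997/10⌋ = 16 → Q.
Square: lon ⌊12.2195/2⌋ = 6; lat ⌊3.6997/1⌋ = 3.
Subsquare: lon ⌊0.2195/0.0833333⌋ = 2 → c; lat ⌊0.6997/0.0416667⌋ = 16 → q.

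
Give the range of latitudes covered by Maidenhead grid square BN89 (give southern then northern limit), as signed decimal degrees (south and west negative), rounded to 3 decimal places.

Field B=1, N=13: +1·20° lon, +13·10° lat → SW at lon -160°, lat 40°.
Square 8, 9: +8·2° lon, +9·1° lat → SW at lon -144°, lat 49°.
Cell spans 2° lon × 1° lat.
south 49.000, north 50.000.

49.000, 50.000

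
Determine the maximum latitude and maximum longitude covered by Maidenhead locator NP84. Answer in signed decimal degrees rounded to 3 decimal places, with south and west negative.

65.000, 98.000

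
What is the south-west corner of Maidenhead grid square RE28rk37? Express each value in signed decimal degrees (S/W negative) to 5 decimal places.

-41.55417, 165.44167

Field R=17, E=4: +17·20° lon, +4·10° lat → SW at lon 160°, lat -50°.
Square 2, 8: +2·2° lon, +8·1° lat → SW at lon 164°, lat -42°.
Subsquare r=17, k=10: +17·0.0833333° lon, +10·0.0416667° lat → SW at lon 165.417°, lat -41.5833°.
Extended square 3, 7: +3·0.00833333° lon, +7·0.00416667° lat → SW at lon 165.442°, lat -41.5542°.
latitude -41.55417, longitude 165.44167.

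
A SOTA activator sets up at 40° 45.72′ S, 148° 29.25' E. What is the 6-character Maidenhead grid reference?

Shift to the Maidenhead origin (180°W, 90°S): lon 328.4875, lat 49.2380.
Field (20°×10°, letters A–R): 328.4875/20 → 16 → Q, 49.2380/10 → 4 → E; chars QE.
Square (2°×1°, digits 0–9): 8.4875/2 → 4, 9.2380/1 → 9; chars 49.
Subsquare (5′×2.5′, letters a–x): 0.4875/0.0833333 → 5 → f, 0.2380/0.0416667 → 5 → f; chars ff.

QE49ff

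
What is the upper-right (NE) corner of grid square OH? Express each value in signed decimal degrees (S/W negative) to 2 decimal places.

Field O=14, H=7: +14·20° lon, +7·10° lat → SW at lon 100°, lat -20°.
Cell spans 20° lon × 10° lat. NE corner is SW corner plus one full cell.
latitude -10.00, longitude 120.00.

-10.00, 120.00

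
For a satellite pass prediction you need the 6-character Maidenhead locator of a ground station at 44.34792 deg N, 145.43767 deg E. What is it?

QN24ri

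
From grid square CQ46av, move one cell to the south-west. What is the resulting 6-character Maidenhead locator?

CQ36xu

Longitude subsquare a = 0; −1 → -1, wraps to 23 = x, carry into square.
Longitude square 4; −1 → 3.
Latitude subsquare v = 21; −1 → 20 = u.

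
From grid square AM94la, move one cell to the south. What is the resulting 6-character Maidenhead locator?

Latitude subsquare a = 0; −1 → -1, wraps to 23 = x, carry into square.
Latitude square 4; −1 → 3.
The longitude characters are unchanged.

AM93lx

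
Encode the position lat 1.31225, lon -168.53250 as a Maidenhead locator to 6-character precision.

AJ51rh

Shift to the Maidenhead origin (180°W, 90°S): lon 11.4675, lat 91.3123.
Field: lon ⌊11.4675/20⌋ = 0 → A; lat ⌊91.3123/10⌋ = 9 → J.
Square: lon ⌊11.4675/2⌋ = 5; lat ⌊1.3123/1⌋ = 1.
Subsquare: lon ⌊1.4675/0.0833333⌋ = 17 → r; lat ⌊0.3123/0.0416667⌋ = 7 → h.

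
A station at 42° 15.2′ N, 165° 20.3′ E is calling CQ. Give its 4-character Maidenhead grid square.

RN22

Add 180° to longitude and 90° to latitude: 345.34, 132.25.
Field: 345.34/20 → 17 → R, 132.25/10 → 13 → N; chars RN.
Square: 5.34/2 → 2, 2.25/1 → 2; chars 22.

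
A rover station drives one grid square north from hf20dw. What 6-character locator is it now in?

HF20dx

Latitude subsquare w = 22; +1 → 23 = x.
The longitude characters are unchanged.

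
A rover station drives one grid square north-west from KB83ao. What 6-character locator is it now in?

KB73xp

Longitude subsquare a = 0; −1 → -1, wraps to 23 = x, carry into square.
Longitude square 8; −1 → 7.
Latitude subsquare o = 14; +1 → 15 = p.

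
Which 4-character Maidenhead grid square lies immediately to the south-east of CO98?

Longitude square 9; +1 → 10, wraps to 0, carry into field.
Longitude field C = 2; +1 → 3 = D.
Latitude square 8; −1 → 7.

DO07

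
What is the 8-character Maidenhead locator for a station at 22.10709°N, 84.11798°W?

EL72wc55

Add 180° to longitude and 90° to latitude: 95.88202, 112.10709.
Field: lon ⌊95.88202/20⌋ = 4 → E; lat ⌊112.10709/10⌋ = 11 → L.
Square: lon ⌊15.88202/2⌋ = 7; lat ⌊2.10709/1⌋ = 2.
Subsquare: lon ⌊1.88202/0.0833333⌋ = 22 → w; lat ⌊0.10709/0.0416667⌋ = 2 → c.
Extended square: lon ⌊0.04869/0.00833333⌋ = 5; lat ⌊0.02376/0.00416667⌋ = 5.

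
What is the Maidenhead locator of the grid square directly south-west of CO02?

BO91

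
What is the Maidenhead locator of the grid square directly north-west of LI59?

LJ40

Longitude square 5; −1 → 4.
Latitude square 9; +1 → 10, wraps to 0, carry into field.
Latitude field I = 8; +1 → 9 = J.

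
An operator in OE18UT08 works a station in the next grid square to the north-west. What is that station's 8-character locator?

Longitude extended square 0; −1 → -1, wraps to 9, carry into subsquare.
Longitude subsquare u = 20; −1 → 19 = t.
Latitude extended square 8; +1 → 9.

OE18tt99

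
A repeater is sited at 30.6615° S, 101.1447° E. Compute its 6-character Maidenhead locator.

OF09ni

Add 180° to longitude and 90° to latitude: 281.1447, 59.3385.
Field (20°×10°, letters A–R): 281.1447/20 → 14 → O, 59.3385/10 → 5 → F; chars OF.
Square (2°×1°, digits 0–9): 1.1447/2 → 0, 9.3385/1 → 9; chars 09.
Subsquare (5′×2.5′, letters a–x): 1.1447/0.0833333 → 13 → n, 0.3385/0.0416667 → 8 → i; chars ni.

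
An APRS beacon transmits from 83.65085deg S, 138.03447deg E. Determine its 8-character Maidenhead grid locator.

PA96ai43

Add 180° to longitude and 90° to latitude: 318.03447, 6.34915.
Field: lon ⌊318.03447/20⌋ = 15 → P; lat ⌊6.34915/10⌋ = 0 → A.
Square: lon ⌊18.03447/2⌋ = 9; lat ⌊6.34915/1⌋ = 6.
Subsquare: lon ⌊0.03447/0.0833333⌋ = 0 → a; lat ⌊0.34915/0.0416667⌋ = 8 → i.
Extended square: lon ⌊0.03447/0.00833333⌋ = 4; lat ⌊0.01582/0.00416667⌋ = 3.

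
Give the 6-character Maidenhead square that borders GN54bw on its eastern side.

Longitude subsquare b = 1; +1 → 2 = c.
The latitude characters are unchanged.

GN54cw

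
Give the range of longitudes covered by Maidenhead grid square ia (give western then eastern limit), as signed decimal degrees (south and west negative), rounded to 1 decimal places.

Field I=8, A=0: +8·20° lon, +0·10° lat → SW at lon -20°, lat -90°.
Cell spans 20° lon × 10° lat.
west -20.0, east 0.0.

-20.0, 0.0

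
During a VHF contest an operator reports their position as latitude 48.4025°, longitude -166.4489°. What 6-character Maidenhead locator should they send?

AN68sj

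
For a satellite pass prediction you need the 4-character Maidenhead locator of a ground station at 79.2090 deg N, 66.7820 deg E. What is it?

MQ39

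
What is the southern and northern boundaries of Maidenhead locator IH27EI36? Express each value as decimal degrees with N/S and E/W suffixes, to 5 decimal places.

12.64167° S, 12.63750° S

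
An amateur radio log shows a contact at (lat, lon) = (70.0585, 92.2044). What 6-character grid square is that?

Shift to the Maidenhead origin (180°W, 90°S): lon 272.2044, lat 160.0585.
Field: lon ⌊272.2044/20⌋ = 13 → N; lat ⌊160.0585/10⌋ = 16 → Q.
Square: lon ⌊12.2044/2⌋ = 6; lat ⌊0.0585/1⌋ = 0.
Subsquare: lon ⌊0.2044/0.0833333⌋ = 2 → c; lat ⌊0.0585/0.0416667⌋ = 1 → b.

NQ60cb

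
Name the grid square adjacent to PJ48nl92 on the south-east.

Longitude extended square 9; +1 → 10, wraps to 0, carry into subsquare.
Longitude subsquare n = 13; +1 → 14 = o.
Latitude extended square 2; −1 → 1.

PJ48ol01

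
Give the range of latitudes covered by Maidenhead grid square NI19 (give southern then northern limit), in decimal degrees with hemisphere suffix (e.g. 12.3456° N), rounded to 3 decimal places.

1.000° S, 0.000° N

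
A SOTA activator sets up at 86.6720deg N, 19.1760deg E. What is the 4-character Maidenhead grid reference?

JR96

Shift to the Maidenhead origin (180°W, 90°S): lon 199.18, lat 176.67.
Field (20°×10°, letters A–R): 199.18/20 → 9 → J, 176.67/10 → 17 → R; chars JR.
Square (2°×1°, digits 0–9): 19.18/2 → 9, 6.67/1 → 6; chars 96.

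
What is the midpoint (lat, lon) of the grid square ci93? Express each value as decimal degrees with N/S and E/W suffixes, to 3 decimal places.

Field C=2, I=8: +2·20° lon, +8·10° lat → SW at lon -140°, lat -10°.
Square 9, 3: +9·2° lon, +3·1° lat → SW at lon -122°, lat -7°.
Cell spans 2° lon × 1° lat. Centre is SW corner plus half of each.
latitude 6.500° S, longitude 121.000° W.

6.500° S, 121.000° W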